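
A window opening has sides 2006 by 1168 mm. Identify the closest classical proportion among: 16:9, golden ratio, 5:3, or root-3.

Ratio = 2006 / 1168 ≈ 1.717.
Distances: 16:9 1.778 (Δ 0.061); golden ratio 1.618 (Δ 0.099); 5:3 1.667 (Δ 0.050); root-3 1.732 (Δ 0.015).

root-3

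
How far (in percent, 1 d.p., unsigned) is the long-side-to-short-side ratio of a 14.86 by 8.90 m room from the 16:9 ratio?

Ratio = 14.86 / 8.90 ≈ 1.6697.
Ideal 16:9 ≈ 1.7778. |1.6697 − 1.7778| / 1.7778 ≈ 6.08% → 6.1%.

6.1%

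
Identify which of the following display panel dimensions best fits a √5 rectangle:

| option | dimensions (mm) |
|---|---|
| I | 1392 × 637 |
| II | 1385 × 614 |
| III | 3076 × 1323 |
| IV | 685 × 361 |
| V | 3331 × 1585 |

Target root-5 ≈ 2.236.
I: 2.185 (Δ0.051)  II: 2.256 (Δ0.020)  III: 2.325 (Δ0.089)  IV: 1.898 (Δ0.338)  V: 2.102 (Δ0.134)

II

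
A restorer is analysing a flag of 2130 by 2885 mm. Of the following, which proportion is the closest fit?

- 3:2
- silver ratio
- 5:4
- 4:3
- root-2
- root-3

2885/2130 ≈ 1.354. Nearest candidates are 4:3 (1.333, off by 0.021) and root-2 (1.414, off by 0.060).

4:3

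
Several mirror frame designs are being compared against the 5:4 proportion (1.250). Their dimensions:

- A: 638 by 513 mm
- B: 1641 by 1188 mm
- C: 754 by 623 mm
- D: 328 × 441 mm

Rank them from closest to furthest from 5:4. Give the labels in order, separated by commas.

Ratios: A = 638 / 513 ≈ 1.244; B = 1641 / 1188 ≈ 1.381; C = 754 / 623 ≈ 1.210; D = 441 / 328 ≈ 1.345.
|Δ from 1.250|: A 0.006; B 0.131; C 0.040; D 0.095.

A, C, D, B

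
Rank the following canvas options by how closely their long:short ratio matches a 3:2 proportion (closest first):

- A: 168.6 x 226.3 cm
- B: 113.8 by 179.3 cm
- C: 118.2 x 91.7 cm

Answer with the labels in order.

A: 226.3/168.6 ≈ 1.342 → |1.342 − 1.500| = 0.158
B: 179.3/113.8 ≈ 1.576 → |1.576 − 1.500| = 0.076
C: 118.2/91.7 ≈ 1.289 → |1.289 − 1.500| = 0.211

B, A, C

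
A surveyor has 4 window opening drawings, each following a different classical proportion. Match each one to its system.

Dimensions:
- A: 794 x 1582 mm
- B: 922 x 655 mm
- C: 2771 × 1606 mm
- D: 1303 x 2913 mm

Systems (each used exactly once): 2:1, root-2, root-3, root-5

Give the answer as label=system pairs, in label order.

Ratios: A ≈ 1.992; B ≈ 1.408; C ≈ 1.725; D ≈ 2.236.
Targets: 2:1 ≈ 2.000; root-2 ≈ 1.414; root-3 ≈ 1.732; root-5 ≈ 2.236.

A=2:1, B=root-2, C=root-3, D=root-5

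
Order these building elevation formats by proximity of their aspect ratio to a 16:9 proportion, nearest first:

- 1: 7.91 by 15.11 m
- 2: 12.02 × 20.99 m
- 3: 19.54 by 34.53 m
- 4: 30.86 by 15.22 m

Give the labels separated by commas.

1: 15.11/7.91 ≈ 1.910 → |1.910 − 1.778| = 0.132
2: 20.99/12.02 ≈ 1.746 → |1.746 − 1.778| = 0.032
3: 34.53/19.54 ≈ 1.767 → |1.767 − 1.778| = 0.011
4: 30.86/15.22 ≈ 2.028 → |2.028 − 1.778| = 0.250

3, 2, 1, 4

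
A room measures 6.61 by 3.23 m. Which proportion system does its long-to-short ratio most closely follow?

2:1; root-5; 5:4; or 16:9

Ratio = 6.61 / 3.23 ≈ 2.046.
Distances: 2:1 2.000 (Δ 0.046); root-5 2.236 (Δ 0.190); 5:4 1.250 (Δ 0.796); 16:9 1.778 (Δ 0.268).

2:1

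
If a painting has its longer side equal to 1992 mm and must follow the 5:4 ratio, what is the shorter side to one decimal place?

1593.6 mm

5:4 = 1.25000.
Shorter side = 1992 ÷ 1.25000 ≈ 1593.600 → 1593.6 mm.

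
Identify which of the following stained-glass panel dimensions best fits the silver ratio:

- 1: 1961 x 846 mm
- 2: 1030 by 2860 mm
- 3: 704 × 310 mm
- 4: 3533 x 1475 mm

Target silver ratio ≈ 2.414.
1: 2.318 (Δ0.096)  2: 2.777 (Δ0.363)  3: 2.271 (Δ0.143)  4: 2.395 (Δ0.019)

4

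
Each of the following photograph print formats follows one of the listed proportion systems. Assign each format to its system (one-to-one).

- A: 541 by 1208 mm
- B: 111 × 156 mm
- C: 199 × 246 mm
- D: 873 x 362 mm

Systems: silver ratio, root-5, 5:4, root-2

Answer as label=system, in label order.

A=root-5, B=root-2, C=5:4, D=silver ratio

A = 1208/541 ≈ 2.233 → root-5 (2.236)
B = 156/111 ≈ 1.405 → root-2 (1.414)
C = 246/199 ≈ 1.236 → 5:4 (1.250)
D = 873/362 ≈ 2.412 → silver ratio (2.414)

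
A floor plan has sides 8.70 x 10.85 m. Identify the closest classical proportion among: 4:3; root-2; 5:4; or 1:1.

5:4

Ratio = 10.85 / 8.70 ≈ 1.247.
Distances: 4:3 1.333 (Δ 0.086); root-2 1.414 (Δ 0.167); 5:4 1.250 (Δ 0.003); 1:1 1.000 (Δ 0.247).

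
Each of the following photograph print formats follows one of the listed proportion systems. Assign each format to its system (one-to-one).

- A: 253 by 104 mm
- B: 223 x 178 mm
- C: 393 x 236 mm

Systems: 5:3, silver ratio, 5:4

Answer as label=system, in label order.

A = 253/104 ≈ 2.433 → silver ratio (2.414)
B = 223/178 ≈ 1.253 → 5:4 (1.250)
C = 393/236 ≈ 1.665 → 5:3 (1.667)

A=silver ratio, B=5:4, C=5:3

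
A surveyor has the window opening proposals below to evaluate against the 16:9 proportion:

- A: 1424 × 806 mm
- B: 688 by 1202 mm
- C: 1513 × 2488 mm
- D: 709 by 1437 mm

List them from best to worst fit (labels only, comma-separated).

A: 1424/806 ≈ 1.767 → |1.767 − 1.778| = 0.011
B: 1202/688 ≈ 1.747 → |1.747 − 1.778| = 0.031
C: 2488/1513 ≈ 1.644 → |1.644 − 1.778| = 0.134
D: 1437/709 ≈ 2.027 → |2.027 − 1.778| = 0.249

A, B, C, D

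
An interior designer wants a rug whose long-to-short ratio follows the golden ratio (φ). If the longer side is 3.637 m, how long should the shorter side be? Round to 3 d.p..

2.248 m

golden ratio ≈ 1.61803.
Shorter side = 3.637 ÷ 1.61803 ≈ 2.24780 → 2.248 m.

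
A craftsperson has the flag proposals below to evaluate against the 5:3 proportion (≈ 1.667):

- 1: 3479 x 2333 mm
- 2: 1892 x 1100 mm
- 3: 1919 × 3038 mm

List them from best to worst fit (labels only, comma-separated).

2, 3, 1

Ratios: 1 = 3479 / 2333 ≈ 1.491; 2 = 1892 / 1100 ≈ 1.720; 3 = 3038 / 1919 ≈ 1.583.
|Δ from 1.667|: 1 0.176; 2 0.053; 3 0.084.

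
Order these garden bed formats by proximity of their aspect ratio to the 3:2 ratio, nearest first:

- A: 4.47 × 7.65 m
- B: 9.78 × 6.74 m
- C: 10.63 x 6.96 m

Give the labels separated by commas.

A: 7.65/4.47 ≈ 1.711 → |1.711 − 1.500| = 0.211
B: 9.78/6.74 ≈ 1.451 → |1.451 − 1.500| = 0.049
C: 10.63/6.96 ≈ 1.527 → |1.527 − 1.500| = 0.027

C, B, A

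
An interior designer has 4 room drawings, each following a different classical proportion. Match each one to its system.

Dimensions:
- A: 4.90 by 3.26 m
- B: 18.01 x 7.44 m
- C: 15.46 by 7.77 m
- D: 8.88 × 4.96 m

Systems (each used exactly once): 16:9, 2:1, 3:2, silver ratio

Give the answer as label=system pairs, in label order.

A=3:2, B=silver ratio, C=2:1, D=16:9

Ratios: A ≈ 1.503; B ≈ 2.421; C ≈ 1.990; D ≈ 1.790.
Targets: 16:9 ≈ 1.778; 2:1 ≈ 2.000; 3:2 ≈ 1.500; silver ratio ≈ 2.414.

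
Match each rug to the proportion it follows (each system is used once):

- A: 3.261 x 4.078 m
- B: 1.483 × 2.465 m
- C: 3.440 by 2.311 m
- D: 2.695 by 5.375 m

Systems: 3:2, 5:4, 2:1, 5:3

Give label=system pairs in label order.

A=5:4, B=5:3, C=3:2, D=2:1

A = 4.078/3.261 ≈ 1.251 → 5:4 (1.250)
B = 2.465/1.483 ≈ 1.662 → 5:3 (1.667)
C = 3.440/2.311 ≈ 1.489 → 3:2 (1.500)
D = 5.375/2.695 ≈ 1.994 → 2:1 (2.000)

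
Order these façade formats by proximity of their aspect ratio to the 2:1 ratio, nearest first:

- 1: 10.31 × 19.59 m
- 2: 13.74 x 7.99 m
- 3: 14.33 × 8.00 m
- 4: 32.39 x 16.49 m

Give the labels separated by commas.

4, 1, 3, 2

1: 19.59/10.31 ≈ 1.900 → |1.900 − 2.000| = 0.100
2: 13.74/7.99 ≈ 1.720 → |1.720 − 2.000| = 0.280
3: 14.33/8.00 ≈ 1.791 → |1.791 − 2.000| = 0.209
4: 32.39/16.49 ≈ 1.964 → |1.964 − 2.000| = 0.036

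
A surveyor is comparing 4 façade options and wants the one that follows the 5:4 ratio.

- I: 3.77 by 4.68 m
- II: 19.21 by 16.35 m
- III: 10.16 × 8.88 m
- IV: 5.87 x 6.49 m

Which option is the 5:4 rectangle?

I

Target 5:4 ≈ 1.250.
I: 1.241 (Δ0.009)  II: 1.175 (Δ0.075)  III: 1.144 (Δ0.106)  IV: 1.106 (Δ0.144)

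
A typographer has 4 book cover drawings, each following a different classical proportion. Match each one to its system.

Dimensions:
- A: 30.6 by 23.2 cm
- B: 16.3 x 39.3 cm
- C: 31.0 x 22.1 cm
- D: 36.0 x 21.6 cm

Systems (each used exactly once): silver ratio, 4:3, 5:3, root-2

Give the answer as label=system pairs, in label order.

A = 30.6/23.2 ≈ 1.319 → 4:3 (1.333)
B = 39.3/16.3 ≈ 2.411 → silver ratio (2.414)
C = 31.0/22.1 ≈ 1.403 → root-2 (1.414)
D = 36.0/21.6 ≈ 1.667 → 5:3 (1.667)

A=4:3, B=silver ratio, C=root-2, D=5:3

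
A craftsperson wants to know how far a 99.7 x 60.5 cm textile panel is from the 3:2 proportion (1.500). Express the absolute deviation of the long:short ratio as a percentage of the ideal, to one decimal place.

Ratio = 99.7 / 60.5 ≈ 1.6479.
Ideal 3:2 = 1.5000. |1.6479 − 1.5000| / 1.5000 ≈ 9.86% → 9.9%.

9.9%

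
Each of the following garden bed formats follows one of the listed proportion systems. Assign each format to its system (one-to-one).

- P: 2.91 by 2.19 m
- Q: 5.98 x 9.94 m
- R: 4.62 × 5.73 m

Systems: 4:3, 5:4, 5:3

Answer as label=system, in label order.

P=4:3, Q=5:3, R=5:4

P = 2.91/2.19 ≈ 1.329 → 4:3 (1.333)
Q = 9.94/5.98 ≈ 1.662 → 5:3 (1.667)
R = 5.73/4.62 ≈ 1.240 → 5:4 (1.250)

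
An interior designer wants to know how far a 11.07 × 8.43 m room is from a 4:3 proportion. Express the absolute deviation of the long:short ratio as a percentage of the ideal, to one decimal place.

Ratio = 11.07 / 8.43 ≈ 1.3132.
Ideal 4:3 ≈ 1.3333. |1.3132 − 1.3333| / 1.3333 ≈ 1.51% → 1.5%.

1.5%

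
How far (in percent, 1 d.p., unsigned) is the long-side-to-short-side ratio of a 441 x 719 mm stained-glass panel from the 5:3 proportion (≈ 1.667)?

2.2%

Ratio = 719 / 441 ≈ 1.6304.
Ideal 5:3 ≈ 1.6667. |1.6304 − 1.6667| / 1.6667 ≈ 2.18% → 2.2%.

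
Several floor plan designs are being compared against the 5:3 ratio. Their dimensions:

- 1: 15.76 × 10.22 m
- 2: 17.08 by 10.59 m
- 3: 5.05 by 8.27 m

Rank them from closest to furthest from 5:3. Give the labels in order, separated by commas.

3, 2, 1

1: 15.76/10.22 ≈ 1.542 → |1.542 − 1.667| = 0.125
2: 17.08/10.59 ≈ 1.613 → |1.613 − 1.667| = 0.054
3: 8.27/5.05 ≈ 1.638 → |1.638 − 1.667| = 0.029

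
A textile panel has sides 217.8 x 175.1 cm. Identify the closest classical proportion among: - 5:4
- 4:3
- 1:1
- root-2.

217.8/175.1 ≈ 1.244. Nearest candidates are 5:4 (1.250, off by 0.006) and 4:3 (1.333, off by 0.089).

5:4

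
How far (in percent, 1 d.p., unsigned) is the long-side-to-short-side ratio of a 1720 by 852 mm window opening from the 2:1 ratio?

Ratio = 1720 / 852 ≈ 2.0188.
Ideal 2:1 = 2.0000. |2.0188 − 2.0000| / 2.0000 ≈ 0.94% → 0.9%.

0.9%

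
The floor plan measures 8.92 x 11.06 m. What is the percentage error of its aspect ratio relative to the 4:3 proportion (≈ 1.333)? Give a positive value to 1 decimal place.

Ratio = 11.06 / 8.92 ≈ 1.2399.
Ideal 4:3 ≈ 1.3333. |1.2399 − 1.3333| / 1.3333 ≈ 7.01% → 7.0%.

7.0%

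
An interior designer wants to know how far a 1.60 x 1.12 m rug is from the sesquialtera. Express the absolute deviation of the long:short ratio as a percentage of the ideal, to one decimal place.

Ratio = 1.60 / 1.12 ≈ 1.4286.
Ideal 3:2 = 1.5000. |1.4286 − 1.5000| / 1.5000 ≈ 4.76% → 4.8%.

4.8%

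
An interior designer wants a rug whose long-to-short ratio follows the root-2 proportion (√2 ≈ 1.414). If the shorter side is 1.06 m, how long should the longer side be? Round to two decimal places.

1.50 m

root-2 ≈ 1.41421.
Longer side = 1.06 × 1.41421 ≈ 1.4991 → 1.50 m.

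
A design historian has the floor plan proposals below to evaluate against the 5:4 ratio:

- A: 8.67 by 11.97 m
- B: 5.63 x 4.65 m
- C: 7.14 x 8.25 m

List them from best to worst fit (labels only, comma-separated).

Ratios: A = 11.97 / 8.67 ≈ 1.381; B = 5.63 / 4.65 ≈ 1.211; C = 8.25 / 7.14 ≈ 1.155.
|Δ from 1.250|: A 0.131; B 0.039; C 0.095.

B, C, A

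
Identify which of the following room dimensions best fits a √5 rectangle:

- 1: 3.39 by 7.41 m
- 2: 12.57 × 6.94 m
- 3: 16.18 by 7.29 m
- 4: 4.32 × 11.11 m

3

Target root-5 ≈ 2.236.
1: 2.186 (Δ0.050)  2: 1.811 (Δ0.425)  3: 2.219 (Δ0.017)  4: 2.572 (Δ0.336)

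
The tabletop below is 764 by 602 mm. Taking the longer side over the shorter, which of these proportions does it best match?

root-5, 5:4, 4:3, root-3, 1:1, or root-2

5:4

764/602 ≈ 1.269. Nearest candidates are 5:4 (1.250, off by 0.019) and 4:3 (1.333, off by 0.064).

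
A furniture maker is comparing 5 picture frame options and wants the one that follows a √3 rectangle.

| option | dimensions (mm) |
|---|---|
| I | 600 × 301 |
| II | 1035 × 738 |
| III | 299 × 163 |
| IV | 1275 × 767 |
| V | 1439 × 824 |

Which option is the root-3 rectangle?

V

Ratios (long/short): I ≈ 1.993; II ≈ 1.402; III ≈ 1.834; IV ≈ 1.662; V ≈ 1.746.
root-3 ≈ 1.732; option V is nearest (Δ 0.014).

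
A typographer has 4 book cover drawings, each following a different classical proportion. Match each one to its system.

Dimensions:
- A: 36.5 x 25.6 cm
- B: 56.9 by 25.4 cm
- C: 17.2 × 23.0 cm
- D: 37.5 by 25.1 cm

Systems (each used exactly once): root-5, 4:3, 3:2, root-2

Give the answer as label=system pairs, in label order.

A = 36.5/25.6 ≈ 1.426 → root-2 (1.414)
B = 56.9/25.4 ≈ 2.240 → root-5 (2.236)
C = 23.0/17.2 ≈ 1.337 → 4:3 (1.333)
D = 37.5/25.1 ≈ 1.494 → 3:2 (1.500)

A=root-2, B=root-5, C=4:3, D=3:2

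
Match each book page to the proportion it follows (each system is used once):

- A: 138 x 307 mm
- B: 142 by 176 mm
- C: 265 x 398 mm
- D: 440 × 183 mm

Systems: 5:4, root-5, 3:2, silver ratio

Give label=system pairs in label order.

A=root-5, B=5:4, C=3:2, D=silver ratio

Ratios: A ≈ 2.225; B ≈ 1.239; C ≈ 1.502; D ≈ 2.404.
Targets: 5:4 ≈ 1.250; root-5 ≈ 2.236; 3:2 ≈ 1.500; silver ratio ≈ 2.414.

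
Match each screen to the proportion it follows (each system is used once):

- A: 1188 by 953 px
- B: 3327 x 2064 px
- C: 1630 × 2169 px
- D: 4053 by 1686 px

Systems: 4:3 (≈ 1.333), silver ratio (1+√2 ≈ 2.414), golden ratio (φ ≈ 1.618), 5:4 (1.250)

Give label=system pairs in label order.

A=5:4, B=golden ratio, C=4:3, D=silver ratio

Ratios: A ≈ 1.247; B ≈ 1.612; C ≈ 1.331; D ≈ 2.404.
Targets: 4:3 ≈ 1.333; silver ratio ≈ 2.414; golden ratio ≈ 1.618; 5:4 ≈ 1.250.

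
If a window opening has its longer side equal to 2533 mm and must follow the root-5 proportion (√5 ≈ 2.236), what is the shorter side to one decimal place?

1132.8 mm

root-5 ≈ 2.23607.
Shorter side = 2533 ÷ 2.23607 ≈ 1132.791 → 1132.8 mm.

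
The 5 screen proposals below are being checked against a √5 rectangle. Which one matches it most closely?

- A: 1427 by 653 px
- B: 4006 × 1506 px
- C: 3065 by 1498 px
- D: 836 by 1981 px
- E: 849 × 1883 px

E

Ratios (long/short): A ≈ 2.185; B ≈ 2.660; C ≈ 2.046; D ≈ 2.370; E ≈ 2.218.
root-5 ≈ 2.236; option E is nearest (Δ 0.018).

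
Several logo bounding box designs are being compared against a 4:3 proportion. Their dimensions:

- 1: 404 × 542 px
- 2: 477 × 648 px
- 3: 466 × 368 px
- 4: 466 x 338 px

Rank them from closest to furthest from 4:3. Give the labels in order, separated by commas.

1, 2, 4, 3

1: 542/404 ≈ 1.342 → |1.342 − 1.333| = 0.009
2: 648/477 ≈ 1.358 → |1.358 − 1.333| = 0.025
3: 466/368 ≈ 1.266 → |1.266 − 1.333| = 0.067
4: 466/338 ≈ 1.379 → |1.379 − 1.333| = 0.046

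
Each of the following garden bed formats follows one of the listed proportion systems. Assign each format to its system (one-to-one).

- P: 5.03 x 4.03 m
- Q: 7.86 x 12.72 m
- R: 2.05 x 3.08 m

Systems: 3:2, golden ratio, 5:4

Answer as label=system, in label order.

P=5:4, Q=golden ratio, R=3:2

P = 5.03/4.03 ≈ 1.248 → 5:4 (1.250)
Q = 12.72/7.86 ≈ 1.618 → golden ratio (1.618)
R = 3.08/2.05 ≈ 1.502 → 3:2 (1.500)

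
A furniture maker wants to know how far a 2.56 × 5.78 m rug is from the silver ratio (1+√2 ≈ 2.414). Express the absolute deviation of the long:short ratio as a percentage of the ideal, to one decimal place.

Ratio = 5.78 / 2.56 ≈ 2.2578.
Ideal silver ratio ≈ 2.4142. |2.2578 − 2.4142| / 2.4142 ≈ 6.48% → 6.5%.

6.5%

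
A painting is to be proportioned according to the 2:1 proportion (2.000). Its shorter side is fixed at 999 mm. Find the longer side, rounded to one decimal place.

1998.0 mm

2:1 = 2.00000.
Longer side = 999 × 2.00000 ≈ 1998.000 → 1998.0 mm.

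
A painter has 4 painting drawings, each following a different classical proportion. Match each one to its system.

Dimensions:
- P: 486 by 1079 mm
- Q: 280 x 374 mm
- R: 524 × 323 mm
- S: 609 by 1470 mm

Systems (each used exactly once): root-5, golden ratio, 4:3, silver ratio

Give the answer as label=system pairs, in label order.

P = 1079/486 ≈ 2.220 → root-5 (2.236)
Q = 374/280 ≈ 1.336 → 4:3 (1.333)
R = 524/323 ≈ 1.622 → golden ratio (1.618)
S = 1470/609 ≈ 2.414 → silver ratio (2.414)

P=root-5, Q=4:3, R=golden ratio, S=silver ratio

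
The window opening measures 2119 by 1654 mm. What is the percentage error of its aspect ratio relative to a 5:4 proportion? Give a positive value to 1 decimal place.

2.5%

Ratio = 2119 / 1654 ≈ 1.2811.
Ideal 5:4 = 1.2500. |1.2811 − 1.2500| / 1.2500 ≈ 2.49% → 2.5%.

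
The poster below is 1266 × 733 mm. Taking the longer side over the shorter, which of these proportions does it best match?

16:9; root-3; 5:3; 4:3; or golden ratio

root-3

1266/733 ≈ 1.727. Nearest candidates are root-3 (1.732, off by 0.005) and 16:9 (1.778, off by 0.051).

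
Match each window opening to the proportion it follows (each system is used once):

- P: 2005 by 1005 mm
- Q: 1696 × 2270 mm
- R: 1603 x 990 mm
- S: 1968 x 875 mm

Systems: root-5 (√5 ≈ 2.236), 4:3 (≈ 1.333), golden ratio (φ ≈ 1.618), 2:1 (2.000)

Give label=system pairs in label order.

Ratios: P ≈ 1.995; Q ≈ 1.338; R ≈ 1.619; S ≈ 2.249.
Targets: root-5 ≈ 2.236; 4:3 ≈ 1.333; golden ratio ≈ 1.618; 2:1 ≈ 2.000.

P=2:1, Q=4:3, R=golden ratio, S=root-5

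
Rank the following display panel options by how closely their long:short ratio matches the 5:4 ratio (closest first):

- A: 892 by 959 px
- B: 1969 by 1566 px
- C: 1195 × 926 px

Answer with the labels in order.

Ratios: A = 959 / 892 ≈ 1.075; B = 1969 / 1566 ≈ 1.257; C = 1195 / 926 ≈ 1.290.
|Δ from 1.250|: A 0.175; B 0.007; C 0.040.

B, C, A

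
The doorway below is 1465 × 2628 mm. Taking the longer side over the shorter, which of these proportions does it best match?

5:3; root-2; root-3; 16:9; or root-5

16:9

Ratio = 2628 / 1465 ≈ 1.794.
Distances: 5:3 1.667 (Δ 0.127); root-2 1.414 (Δ 0.380); root-3 1.732 (Δ 0.062); 16:9 1.778 (Δ 0.016); root-5 2.236 (Δ 0.442).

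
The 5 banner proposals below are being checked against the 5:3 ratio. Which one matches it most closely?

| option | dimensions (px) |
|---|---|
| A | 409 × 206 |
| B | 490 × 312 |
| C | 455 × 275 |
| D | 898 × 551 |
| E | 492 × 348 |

Target 5:3 ≈ 1.667.
A: 1.985 (Δ0.318)  B: 1.571 (Δ0.096)  C: 1.655 (Δ0.012)  D: 1.630 (Δ0.037)  E: 1.414 (Δ0.253)

C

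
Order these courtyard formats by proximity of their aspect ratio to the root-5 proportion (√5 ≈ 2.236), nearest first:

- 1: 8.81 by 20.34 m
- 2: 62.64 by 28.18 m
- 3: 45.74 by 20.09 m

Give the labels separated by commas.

Ratios: 1 = 20.34 / 8.81 ≈ 2.309; 2 = 62.64 / 28.18 ≈ 2.223; 3 = 45.74 / 20.09 ≈ 2.277.
|Δ from 2.236|: 1 0.073; 2 0.013; 3 0.041.

2, 3, 1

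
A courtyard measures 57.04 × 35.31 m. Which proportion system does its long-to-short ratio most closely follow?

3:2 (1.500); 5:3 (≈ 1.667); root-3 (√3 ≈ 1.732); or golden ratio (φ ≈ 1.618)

57.04/35.31 ≈ 1.615. Nearest candidates are golden ratio (1.618, off by 0.003) and 5:3 (1.667, off by 0.052).

golden ratio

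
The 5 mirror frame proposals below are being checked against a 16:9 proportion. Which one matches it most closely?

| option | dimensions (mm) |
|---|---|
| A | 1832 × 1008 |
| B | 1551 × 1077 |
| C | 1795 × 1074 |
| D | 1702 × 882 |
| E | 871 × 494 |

Target 16:9 ≈ 1.778.
A: 1.817 (Δ0.039)  B: 1.440 (Δ0.338)  C: 1.671 (Δ0.107)  D: 1.930 (Δ0.152)  E: 1.763 (Δ0.015)

E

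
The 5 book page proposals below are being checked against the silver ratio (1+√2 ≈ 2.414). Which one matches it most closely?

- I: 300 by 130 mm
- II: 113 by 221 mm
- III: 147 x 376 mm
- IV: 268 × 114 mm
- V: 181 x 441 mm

Ratios (long/short): I ≈ 2.308; II ≈ 1.956; III ≈ 2.558; IV ≈ 2.351; V ≈ 2.436.
silver ratio ≈ 2.414; option V is nearest (Δ 0.022).

V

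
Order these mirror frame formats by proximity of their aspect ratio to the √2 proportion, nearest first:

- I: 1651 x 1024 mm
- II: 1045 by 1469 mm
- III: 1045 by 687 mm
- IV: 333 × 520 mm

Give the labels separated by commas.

Ratios: I = 1651 / 1024 ≈ 1.612; II = 1469 / 1045 ≈ 1.406; III = 1045 / 687 ≈ 1.521; IV = 520 / 333 ≈ 1.562.
|Δ from 1.414|: I 0.198; II 0.008; III 0.107; IV 0.148.

II, III, IV, I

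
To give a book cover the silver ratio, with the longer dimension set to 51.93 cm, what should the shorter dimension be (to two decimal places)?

21.51 cm

silver ratio ≈ 2.41421.
Shorter side = 51.93 ÷ 2.41421 ≈ 21.5101 → 21.51 cm.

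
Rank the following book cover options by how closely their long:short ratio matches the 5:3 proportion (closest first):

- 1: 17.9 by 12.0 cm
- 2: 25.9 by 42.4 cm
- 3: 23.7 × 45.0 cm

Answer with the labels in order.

Ratios: 1 = 17.9 / 12.0 ≈ 1.492; 2 = 42.4 / 25.9 ≈ 1.637; 3 = 45.0 / 23.7 ≈ 1.899.
|Δ from 1.667|: 1 0.175; 2 0.030; 3 0.232.

2, 1, 3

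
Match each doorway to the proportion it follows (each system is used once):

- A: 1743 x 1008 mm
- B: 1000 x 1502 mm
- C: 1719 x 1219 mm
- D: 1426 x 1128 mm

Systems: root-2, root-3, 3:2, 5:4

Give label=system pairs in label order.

A=root-3, B=3:2, C=root-2, D=5:4

Ratios: A ≈ 1.729; B ≈ 1.502; C ≈ 1.410; D ≈ 1.264.
Targets: root-2 ≈ 1.414; root-3 ≈ 1.732; 3:2 ≈ 1.500; 5:4 ≈ 1.250.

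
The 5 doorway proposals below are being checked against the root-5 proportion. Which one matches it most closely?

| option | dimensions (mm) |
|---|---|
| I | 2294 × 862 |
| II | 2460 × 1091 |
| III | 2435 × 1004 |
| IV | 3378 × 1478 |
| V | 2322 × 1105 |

Target root-5 ≈ 2.236.
I: 2.661 (Δ0.425)  II: 2.255 (Δ0.019)  III: 2.425 (Δ0.189)  IV: 2.286 (Δ0.050)  V: 2.101 (Δ0.135)

II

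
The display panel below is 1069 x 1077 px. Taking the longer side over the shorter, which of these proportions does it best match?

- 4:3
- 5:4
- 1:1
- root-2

1:1

1077/1069 ≈ 1.007. Nearest candidates are 1:1 (1.000, off by 0.007) and 5:4 (1.250, off by 0.243).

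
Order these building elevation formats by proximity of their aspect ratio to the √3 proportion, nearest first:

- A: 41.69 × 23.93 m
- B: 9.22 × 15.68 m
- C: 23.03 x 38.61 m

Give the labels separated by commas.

A, B, C

A: 41.69/23.93 ≈ 1.742 → |1.742 − 1.732| = 0.010
B: 15.68/9.22 ≈ 1.701 → |1.701 − 1.732| = 0.031
C: 38.61/23.03 ≈ 1.677 → |1.677 − 1.732| = 0.055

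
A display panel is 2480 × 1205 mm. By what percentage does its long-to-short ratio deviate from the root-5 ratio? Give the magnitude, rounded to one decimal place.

8.0%

Ratio = 2480 / 1205 ≈ 2.0581.
Ideal root-5 ≈ 2.2361. |2.0581 − 2.2361| / 2.2361 ≈ 7.96% → 8.0%.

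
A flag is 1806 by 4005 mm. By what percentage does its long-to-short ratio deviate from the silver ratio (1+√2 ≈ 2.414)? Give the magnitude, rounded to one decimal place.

8.1%

Ratio = 4005 / 1806 ≈ 2.2176.
Ideal silver ratio ≈ 2.4142. |2.2176 − 2.4142| / 2.4142 ≈ 8.14% → 8.1%.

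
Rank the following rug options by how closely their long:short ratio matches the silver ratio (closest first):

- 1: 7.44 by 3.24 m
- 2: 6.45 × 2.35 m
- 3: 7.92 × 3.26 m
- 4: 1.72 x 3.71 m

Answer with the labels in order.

3, 1, 4, 2

Ratios: 1 = 7.44 / 3.24 ≈ 2.296; 2 = 6.45 / 2.35 ≈ 2.745; 3 = 7.92 / 3.26 ≈ 2.429; 4 = 3.71 / 1.72 ≈ 2.157.
|Δ from 2.414|: 1 0.118; 2 0.331; 3 0.015; 4 0.257.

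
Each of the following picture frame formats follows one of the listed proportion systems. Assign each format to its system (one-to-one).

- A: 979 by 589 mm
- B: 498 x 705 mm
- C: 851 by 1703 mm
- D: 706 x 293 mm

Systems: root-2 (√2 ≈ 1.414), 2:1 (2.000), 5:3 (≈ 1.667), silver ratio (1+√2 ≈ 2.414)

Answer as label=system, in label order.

Ratios: A ≈ 1.662; B ≈ 1.416; C ≈ 2.001; D ≈ 2.410.
Targets: root-2 ≈ 1.414; 2:1 ≈ 2.000; 5:3 ≈ 1.667; silver ratio ≈ 2.414.

A=5:3, B=root-2, C=2:1, D=silver ratio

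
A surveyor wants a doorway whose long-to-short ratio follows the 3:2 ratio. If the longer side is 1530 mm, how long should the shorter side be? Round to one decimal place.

3:2 = 1.50000.
Shorter side = 1530 ÷ 1.50000 ≈ 1020.000 → 1020.0 mm.

1020.0 mm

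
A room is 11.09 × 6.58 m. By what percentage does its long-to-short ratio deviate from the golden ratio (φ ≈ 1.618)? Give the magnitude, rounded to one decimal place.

Ratio = 11.09 / 6.58 ≈ 1.6854.
Ideal golden ratio ≈ 1.6180. |1.6854 − 1.6180| / 1.6180 ≈ 4.17% → 4.2%.

4.2%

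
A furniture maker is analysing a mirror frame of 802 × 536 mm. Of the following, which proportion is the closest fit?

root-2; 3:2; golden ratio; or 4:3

3:2

Ratio = 802 / 536 ≈ 1.496.
Distances: root-2 1.414 (Δ 0.082); 3:2 1.500 (Δ 0.004); golden ratio 1.618 (Δ 0.122); 4:3 1.333 (Δ 0.163).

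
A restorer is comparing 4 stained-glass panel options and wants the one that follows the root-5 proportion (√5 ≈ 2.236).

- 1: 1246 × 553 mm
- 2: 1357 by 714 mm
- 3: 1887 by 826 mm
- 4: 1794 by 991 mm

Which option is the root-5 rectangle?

1

Ratios (long/short): 1 ≈ 2.253; 2 ≈ 1.901; 3 ≈ 2.285; 4 ≈ 1.810.
root-5 ≈ 2.236; option 1 is nearest (Δ 0.017).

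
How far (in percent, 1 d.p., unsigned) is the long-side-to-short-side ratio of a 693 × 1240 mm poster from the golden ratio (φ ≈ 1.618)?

Ratio = 1240 / 693 ≈ 1.7893.
Ideal golden ratio ≈ 1.6180. |1.7893 − 1.6180| / 1.6180 ≈ 10.59% → 10.6%.

10.6%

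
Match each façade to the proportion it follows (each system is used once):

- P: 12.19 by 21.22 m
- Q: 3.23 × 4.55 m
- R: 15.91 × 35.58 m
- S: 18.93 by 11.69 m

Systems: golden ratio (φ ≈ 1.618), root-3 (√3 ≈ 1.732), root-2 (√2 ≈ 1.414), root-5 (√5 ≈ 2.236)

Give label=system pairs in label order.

Ratios: P ≈ 1.741; Q ≈ 1.409; R ≈ 2.236; S ≈ 1.619.
Targets: golden ratio ≈ 1.618; root-3 ≈ 1.732; root-2 ≈ 1.414; root-5 ≈ 2.236.

P=root-3, Q=root-2, R=root-5, S=golden ratio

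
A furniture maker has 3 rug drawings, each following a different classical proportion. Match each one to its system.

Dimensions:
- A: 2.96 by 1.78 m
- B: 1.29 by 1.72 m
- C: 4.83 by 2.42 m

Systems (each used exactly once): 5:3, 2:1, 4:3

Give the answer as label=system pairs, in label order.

Ratios: A ≈ 1.663; B ≈ 1.333; C ≈ 1.996.
Targets: 5:3 ≈ 1.667; 2:1 ≈ 2.000; 4:3 ≈ 1.333.

A=5:3, B=4:3, C=2:1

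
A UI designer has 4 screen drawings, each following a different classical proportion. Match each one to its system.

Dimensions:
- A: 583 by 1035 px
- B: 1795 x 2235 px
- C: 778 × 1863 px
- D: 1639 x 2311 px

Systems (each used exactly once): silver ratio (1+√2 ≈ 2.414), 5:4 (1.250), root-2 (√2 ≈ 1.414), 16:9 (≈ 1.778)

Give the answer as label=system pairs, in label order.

A = 1035/583 ≈ 1.775 → 16:9 (1.778)
B = 2235/1795 ≈ 1.245 → 5:4 (1.250)
C = 1863/778 ≈ 2.395 → silver ratio (2.414)
D = 2311/1639 ≈ 1.410 → root-2 (1.414)

A=16:9, B=5:4, C=silver ratio, D=root-2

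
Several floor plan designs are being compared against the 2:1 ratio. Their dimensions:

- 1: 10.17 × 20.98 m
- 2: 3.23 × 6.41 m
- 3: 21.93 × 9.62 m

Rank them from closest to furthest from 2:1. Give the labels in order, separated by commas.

2, 1, 3

1: 20.98/10.17 ≈ 2.063 → |2.063 − 2.000| = 0.063
2: 6.41/3.23 ≈ 1.985 → |1.985 − 2.000| = 0.015
3: 21.93/9.62 ≈ 2.280 → |2.280 − 2.000| = 0.280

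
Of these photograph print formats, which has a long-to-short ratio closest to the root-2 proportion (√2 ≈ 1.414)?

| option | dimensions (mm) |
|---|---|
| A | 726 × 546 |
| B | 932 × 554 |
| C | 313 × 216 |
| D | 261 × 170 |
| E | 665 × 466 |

E

Target root-2 ≈ 1.414.
A: 1.330 (Δ0.084)  B: 1.682 (Δ0.268)  C: 1.449 (Δ0.035)  D: 1.535 (Δ0.121)  E: 1.427 (Δ0.013)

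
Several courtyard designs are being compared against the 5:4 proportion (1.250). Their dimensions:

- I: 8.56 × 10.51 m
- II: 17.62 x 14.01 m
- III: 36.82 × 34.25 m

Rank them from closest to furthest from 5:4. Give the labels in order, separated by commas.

II, I, III

Ratios: I = 10.51 / 8.56 ≈ 1.228; II = 17.62 / 14.01 ≈ 1.258; III = 36.82 / 34.25 ≈ 1.075.
|Δ from 1.250|: I 0.022; II 0.008; III 0.175.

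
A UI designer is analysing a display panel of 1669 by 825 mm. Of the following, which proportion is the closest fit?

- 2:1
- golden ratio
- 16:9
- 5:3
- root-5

Ratio = 1669 / 825 ≈ 2.023.
Distances: 2:1 2.000 (Δ 0.023); golden ratio 1.618 (Δ 0.405); 16:9 1.778 (Δ 0.245); 5:3 1.667 (Δ 0.356); root-5 2.236 (Δ 0.213).

2:1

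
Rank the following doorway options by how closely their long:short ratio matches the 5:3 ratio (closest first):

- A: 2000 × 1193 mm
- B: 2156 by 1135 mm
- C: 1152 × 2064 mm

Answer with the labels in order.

A, C, B

Ratios: A = 2000 / 1193 ≈ 1.676; B = 2156 / 1135 ≈ 1.900; C = 2064 / 1152 ≈ 1.792.
|Δ from 1.667|: A 0.009; B 0.233; C 0.125.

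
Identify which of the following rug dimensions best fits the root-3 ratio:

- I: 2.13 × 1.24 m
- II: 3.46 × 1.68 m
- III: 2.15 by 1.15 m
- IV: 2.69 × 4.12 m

Target root-3 ≈ 1.732.
I: 1.718 (Δ0.014)  II: 2.060 (Δ0.328)  III: 1.870 (Δ0.138)  IV: 1.532 (Δ0.200)

I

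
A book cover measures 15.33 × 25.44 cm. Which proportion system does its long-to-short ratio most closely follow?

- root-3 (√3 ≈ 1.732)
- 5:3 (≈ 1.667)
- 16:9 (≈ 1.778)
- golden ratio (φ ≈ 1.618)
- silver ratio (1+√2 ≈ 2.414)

5:3

25.44/15.33 ≈ 1.659. Nearest candidates are 5:3 (1.667, off by 0.008) and golden ratio (1.618, off by 0.041).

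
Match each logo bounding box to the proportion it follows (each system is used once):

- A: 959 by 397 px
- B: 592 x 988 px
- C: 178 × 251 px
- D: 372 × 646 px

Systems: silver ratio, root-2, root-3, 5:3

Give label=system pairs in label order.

A = 959/397 ≈ 2.416 → silver ratio (2.414)
B = 988/592 ≈ 1.669 → 5:3 (1.667)
C = 251/178 ≈ 1.410 → root-2 (1.414)
D = 646/372 ≈ 1.737 → root-3 (1.732)

A=silver ratio, B=5:3, C=root-2, D=root-3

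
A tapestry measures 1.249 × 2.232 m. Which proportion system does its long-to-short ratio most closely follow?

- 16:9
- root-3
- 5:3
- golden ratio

16:9

2.232/1.249 ≈ 1.787. Nearest candidates are 16:9 (1.778, off by 0.009) and root-3 (1.732, off by 0.055).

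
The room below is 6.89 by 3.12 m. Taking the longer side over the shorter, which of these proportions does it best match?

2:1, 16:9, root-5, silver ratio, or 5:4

root-5

6.89/3.12 ≈ 2.208. Nearest candidates are root-5 (2.236, off by 0.028) and silver ratio (2.414, off by 0.206).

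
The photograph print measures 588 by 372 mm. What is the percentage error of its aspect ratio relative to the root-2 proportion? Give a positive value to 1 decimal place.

11.8%

Ratio = 588 / 372 ≈ 1.5806.
Ideal root-2 ≈ 1.4142. |1.5806 − 1.4142| / 1.4142 ≈ 11.77% → 11.8%.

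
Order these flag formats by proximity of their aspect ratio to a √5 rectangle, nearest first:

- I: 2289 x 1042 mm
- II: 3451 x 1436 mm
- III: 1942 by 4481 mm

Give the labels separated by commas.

I, III, II

Ratios: I = 2289 / 1042 ≈ 2.197; II = 3451 / 1436 ≈ 2.403; III = 4481 / 1942 ≈ 2.307.
|Δ from 2.236|: I 0.039; II 0.167; III 0.071.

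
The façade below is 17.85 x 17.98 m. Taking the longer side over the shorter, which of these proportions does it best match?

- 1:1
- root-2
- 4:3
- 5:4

Ratio = 17.98 / 17.85 ≈ 1.007.
Distances: 1:1 1.000 (Δ 0.007); root-2 1.414 (Δ 0.407); 4:3 1.333 (Δ 0.326); 5:4 1.250 (Δ 0.243).

1:1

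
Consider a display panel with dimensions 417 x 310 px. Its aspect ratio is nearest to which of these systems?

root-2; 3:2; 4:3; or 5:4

4:3

Ratio = 417 / 310 ≈ 1.345.
Distances: root-2 1.414 (Δ 0.069); 3:2 1.500 (Δ 0.155); 4:3 1.333 (Δ 0.012); 5:4 1.250 (Δ 0.095).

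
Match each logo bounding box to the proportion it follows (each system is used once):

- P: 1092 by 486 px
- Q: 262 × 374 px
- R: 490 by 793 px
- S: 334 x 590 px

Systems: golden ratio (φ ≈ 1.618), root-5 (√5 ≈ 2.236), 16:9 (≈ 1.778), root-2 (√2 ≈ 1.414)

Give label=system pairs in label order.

P = 1092/486 ≈ 2.247 → root-5 (2.236)
Q = 374/262 ≈ 1.427 → root-2 (1.414)
R = 793/490 ≈ 1.618 → golden ratio (1.618)
S = 590/334 ≈ 1.766 → 16:9 (1.778)

P=root-5, Q=root-2, R=golden ratio, S=16:9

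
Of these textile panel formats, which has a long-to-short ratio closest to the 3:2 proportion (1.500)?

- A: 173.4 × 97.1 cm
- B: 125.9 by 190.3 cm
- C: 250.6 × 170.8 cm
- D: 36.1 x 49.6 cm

Ratios (long/short): A ≈ 1.786; B ≈ 1.512; C ≈ 1.467; D ≈ 1.374.
3:2 ≈ 1.500; option B is nearest (Δ 0.012).

B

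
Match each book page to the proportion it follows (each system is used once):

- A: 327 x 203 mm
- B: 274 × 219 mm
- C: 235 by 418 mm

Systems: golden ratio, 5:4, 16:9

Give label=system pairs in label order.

A=golden ratio, B=5:4, C=16:9

Ratios: A ≈ 1.611; B ≈ 1.251; C ≈ 1.779.
Targets: golden ratio ≈ 1.618; 5:4 ≈ 1.250; 16:9 ≈ 1.778.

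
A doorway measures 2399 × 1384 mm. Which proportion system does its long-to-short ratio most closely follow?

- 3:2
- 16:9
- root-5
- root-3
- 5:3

root-3

2399/1384 ≈ 1.733. Nearest candidates are root-3 (1.732, off by 0.001) and 16:9 (1.778, off by 0.045).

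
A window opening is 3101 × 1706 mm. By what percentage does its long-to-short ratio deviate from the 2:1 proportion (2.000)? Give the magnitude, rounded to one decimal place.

Ratio = 3101 / 1706 ≈ 1.8177.
Ideal 2:1 = 2.0000. |1.8177 − 2.0000| / 2.0000 ≈ 9.11% → 9.1%.

9.1%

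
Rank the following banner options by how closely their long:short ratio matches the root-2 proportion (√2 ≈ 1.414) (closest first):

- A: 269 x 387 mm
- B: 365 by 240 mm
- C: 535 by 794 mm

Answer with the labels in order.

A, C, B

Ratios: A = 387 / 269 ≈ 1.439; B = 365 / 240 ≈ 1.521; C = 794 / 535 ≈ 1.484.
|Δ from 1.414|: A 0.025; B 0.107; C 0.070.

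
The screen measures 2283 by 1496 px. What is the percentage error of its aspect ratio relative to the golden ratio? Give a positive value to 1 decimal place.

Ratio = 2283 / 1496 ≈ 1.5261.
Ideal golden ratio ≈ 1.6180. |1.5261 − 1.6180| / 1.6180 ≈ 5.68% → 5.7%.

5.7%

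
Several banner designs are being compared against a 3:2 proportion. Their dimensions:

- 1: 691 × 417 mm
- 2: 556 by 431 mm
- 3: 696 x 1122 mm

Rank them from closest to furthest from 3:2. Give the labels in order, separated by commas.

3, 1, 2

1: 691/417 ≈ 1.657 → |1.657 − 1.500| = 0.157
2: 556/431 ≈ 1.290 → |1.290 − 1.500| = 0.210
3: 1122/696 ≈ 1.612 → |1.612 − 1.500| = 0.112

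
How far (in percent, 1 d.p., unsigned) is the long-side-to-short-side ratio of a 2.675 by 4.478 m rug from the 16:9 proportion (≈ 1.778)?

Ratio = 4.478 / 2.675 ≈ 1.6740.
Ideal 16:9 ≈ 1.7778. |1.6740 − 1.7778| / 1.7778 ≈ 5.84% → 5.8%.

5.8%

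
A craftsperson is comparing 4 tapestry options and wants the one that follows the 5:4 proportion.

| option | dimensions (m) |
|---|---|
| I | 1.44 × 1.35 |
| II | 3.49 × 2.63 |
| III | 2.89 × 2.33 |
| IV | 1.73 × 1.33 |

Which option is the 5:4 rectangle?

III

Ratios (long/short): I ≈ 1.067; II ≈ 1.327; III ≈ 1.240; IV ≈ 1.301.
5:4 ≈ 1.250; option III is nearest (Δ 0.010).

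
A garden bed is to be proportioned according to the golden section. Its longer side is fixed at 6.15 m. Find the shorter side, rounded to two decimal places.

3.80 m

golden ratio ≈ 1.61803.
Shorter side = 6.15 ÷ 1.61803 ≈ 3.8009 → 3.80 m.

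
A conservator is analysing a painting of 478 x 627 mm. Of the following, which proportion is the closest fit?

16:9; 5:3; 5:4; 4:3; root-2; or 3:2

Ratio = 627 / 478 ≈ 1.312.
Distances: 16:9 1.778 (Δ 0.466); 5:3 1.667 (Δ 0.355); 5:4 1.250 (Δ 0.062); 4:3 1.333 (Δ 0.021); root-2 1.414 (Δ 0.102); 3:2 1.500 (Δ 0.188).

4:3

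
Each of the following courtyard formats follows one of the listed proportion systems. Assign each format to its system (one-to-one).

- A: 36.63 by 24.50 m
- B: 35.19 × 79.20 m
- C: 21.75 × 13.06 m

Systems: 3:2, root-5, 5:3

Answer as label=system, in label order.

A=3:2, B=root-5, C=5:3

Ratios: A ≈ 1.495; B ≈ 2.251; C ≈ 1.665.
Targets: 3:2 ≈ 1.500; root-5 ≈ 2.236; 5:3 ≈ 1.667.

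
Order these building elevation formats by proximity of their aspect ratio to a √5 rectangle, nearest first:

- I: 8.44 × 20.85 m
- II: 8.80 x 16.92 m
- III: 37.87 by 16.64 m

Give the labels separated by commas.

III, I, II

I: 20.85/8.44 ≈ 2.470 → |2.470 − 2.236| = 0.234
II: 16.92/8.80 ≈ 1.923 → |1.923 − 2.236| = 0.313
III: 37.87/16.64 ≈ 2.276 → |2.276 − 2.236| = 0.040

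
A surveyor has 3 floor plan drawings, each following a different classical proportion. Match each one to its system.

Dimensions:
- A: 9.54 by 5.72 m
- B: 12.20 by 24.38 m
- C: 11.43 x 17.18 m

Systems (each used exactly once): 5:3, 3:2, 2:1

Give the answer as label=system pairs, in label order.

Ratios: A ≈ 1.668; B ≈ 1.998; C ≈ 1.503.
Targets: 5:3 ≈ 1.667; 3:2 ≈ 1.500; 2:1 ≈ 2.000.

A=5:3, B=2:1, C=3:2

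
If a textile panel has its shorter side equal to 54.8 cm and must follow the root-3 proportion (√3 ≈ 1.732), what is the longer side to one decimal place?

root-3 ≈ 1.73205.
Longer side = 54.8 × 1.73205 ≈ 94.916 → 94.9 cm.

94.9 cm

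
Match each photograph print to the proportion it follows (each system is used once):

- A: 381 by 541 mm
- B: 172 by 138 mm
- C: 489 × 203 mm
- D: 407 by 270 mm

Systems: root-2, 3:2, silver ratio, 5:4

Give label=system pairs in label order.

A=root-2, B=5:4, C=silver ratio, D=3:2

A = 541/381 ≈ 1.420 → root-2 (1.414)
B = 172/138 ≈ 1.246 → 5:4 (1.250)
C = 489/203 ≈ 2.409 → silver ratio (2.414)
D = 407/270 ≈ 1.507 → 3:2 (1.500)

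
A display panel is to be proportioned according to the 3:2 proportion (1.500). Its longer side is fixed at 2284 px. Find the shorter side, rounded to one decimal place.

3:2 = 1.50000.
Shorter side = 2284 ÷ 1.50000 ≈ 1522.667 → 1522.7 px.

1522.7 px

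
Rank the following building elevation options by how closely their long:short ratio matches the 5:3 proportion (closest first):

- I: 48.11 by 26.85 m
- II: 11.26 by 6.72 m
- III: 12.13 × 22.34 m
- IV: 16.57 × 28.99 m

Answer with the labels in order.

II, IV, I, III

I: 48.11/26.85 ≈ 1.792 → |1.792 − 1.667| = 0.125
II: 11.26/6.72 ≈ 1.676 → |1.676 − 1.667| = 0.009
III: 22.34/12.13 ≈ 1.842 → |1.842 − 1.667| = 0.175
IV: 28.99/16.57 ≈ 1.750 → |1.750 − 1.667| = 0.083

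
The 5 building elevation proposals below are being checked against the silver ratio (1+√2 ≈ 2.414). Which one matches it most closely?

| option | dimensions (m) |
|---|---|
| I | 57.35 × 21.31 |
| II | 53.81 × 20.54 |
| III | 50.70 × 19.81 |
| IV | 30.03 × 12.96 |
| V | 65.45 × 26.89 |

Ratios (long/short): I ≈ 2.691; II ≈ 2.620; III ≈ 2.559; IV ≈ 2.317; V ≈ 2.434.
silver ratio ≈ 2.414; option V is nearest (Δ 0.020).

V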